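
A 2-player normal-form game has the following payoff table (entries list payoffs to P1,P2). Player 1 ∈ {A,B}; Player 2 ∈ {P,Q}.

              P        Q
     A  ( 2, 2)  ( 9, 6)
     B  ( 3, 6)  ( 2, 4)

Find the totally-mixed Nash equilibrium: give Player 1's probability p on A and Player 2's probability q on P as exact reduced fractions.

p=1/3, q=7/8

P1 indiff ⇒ q·2+(1-q)·9 = q·3+(1-q)·2 ⇒ q(-1) = (1-q)(-7) ⇒ q = 7/8
P2 indiff ⇒ p·2+(1-p)·6 = p·6+(1-p)·4 ⇒ p(-4) = (1-p)(-2) ⇒ p = 1/3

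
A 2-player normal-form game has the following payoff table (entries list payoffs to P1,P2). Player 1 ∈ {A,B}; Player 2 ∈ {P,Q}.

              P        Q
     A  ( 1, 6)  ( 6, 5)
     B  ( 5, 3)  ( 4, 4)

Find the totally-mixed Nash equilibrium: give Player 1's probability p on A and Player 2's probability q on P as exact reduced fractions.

P1 indiff ⇒ q·1+(1-q)·6 = q·5+(1-q)·4 ⇒ q(-4) = (1-q)(-2) ⇒ q = 1/3
P2 indiff ⇒ p·6+(1-p)·3 = p·5+(1-p)·4 ⇒ p(1) = (1-p)(1) ⇒ p = 1/2

p=1/2, q=1/3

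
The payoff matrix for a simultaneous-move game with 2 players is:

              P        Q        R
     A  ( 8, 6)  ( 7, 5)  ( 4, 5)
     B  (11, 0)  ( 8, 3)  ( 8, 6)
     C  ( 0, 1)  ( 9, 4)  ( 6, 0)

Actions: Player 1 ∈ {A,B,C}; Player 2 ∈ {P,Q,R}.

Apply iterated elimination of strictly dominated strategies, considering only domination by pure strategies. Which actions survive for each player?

Remaining: P1:{B,C} P2:{Q,R}

P1 drop A (B beats it: P:11>8 Q:8>7 R:8>4)
P2 drop P (Q beats it: B:3>0 C:4>1)
P1→{B,C} P2→{Q,R}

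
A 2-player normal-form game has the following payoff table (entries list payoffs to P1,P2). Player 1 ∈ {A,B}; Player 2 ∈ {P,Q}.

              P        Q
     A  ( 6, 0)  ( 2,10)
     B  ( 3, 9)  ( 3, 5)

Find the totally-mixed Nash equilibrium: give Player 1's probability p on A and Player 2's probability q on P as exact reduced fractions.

P1 indiff ⇒ q·6+(1-q)·2 = q·3+(1-q)·3 ⇒ q(3) = (1-q)(1) ⇒ q = 1/4
P2 indiff ⇒ p·0+(1-p)·9 = p·10+(1-p)·5 ⇒ p(-10) = (1-p)(-4) ⇒ p = 2/7

(p,q) = (2/7, 1/4)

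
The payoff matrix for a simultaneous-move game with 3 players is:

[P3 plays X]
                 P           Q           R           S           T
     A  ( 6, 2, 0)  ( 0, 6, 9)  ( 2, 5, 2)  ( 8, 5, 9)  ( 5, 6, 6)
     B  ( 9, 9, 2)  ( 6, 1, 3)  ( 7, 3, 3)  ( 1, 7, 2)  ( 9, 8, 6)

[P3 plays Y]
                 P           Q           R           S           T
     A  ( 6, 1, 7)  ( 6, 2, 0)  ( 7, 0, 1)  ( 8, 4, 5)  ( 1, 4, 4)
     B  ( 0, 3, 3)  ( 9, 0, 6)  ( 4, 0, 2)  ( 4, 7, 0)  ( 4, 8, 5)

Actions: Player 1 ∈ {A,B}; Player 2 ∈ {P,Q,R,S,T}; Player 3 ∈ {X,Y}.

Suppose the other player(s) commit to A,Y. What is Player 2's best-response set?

BR_2 = {S,T}

u_2(P vs A,Y) = 1
u_2(Q vs A,Y) = 2
u_2(R vs A,Y) = 0
u_2(S vs A,Y) = 4
u_2(T vs A,Y) = 4
max payoff 4 at {S,T}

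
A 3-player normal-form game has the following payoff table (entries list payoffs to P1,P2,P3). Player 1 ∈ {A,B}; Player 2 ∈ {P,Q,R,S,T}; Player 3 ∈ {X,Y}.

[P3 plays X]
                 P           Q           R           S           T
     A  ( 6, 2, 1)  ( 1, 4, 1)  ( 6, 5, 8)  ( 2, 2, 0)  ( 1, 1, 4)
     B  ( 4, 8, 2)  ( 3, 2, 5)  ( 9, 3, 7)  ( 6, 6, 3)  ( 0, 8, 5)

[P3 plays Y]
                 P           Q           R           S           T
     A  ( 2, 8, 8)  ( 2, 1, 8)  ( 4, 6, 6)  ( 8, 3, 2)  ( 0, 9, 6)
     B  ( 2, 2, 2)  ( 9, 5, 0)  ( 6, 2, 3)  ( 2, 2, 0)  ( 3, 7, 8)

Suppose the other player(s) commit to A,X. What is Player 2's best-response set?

BR_2 = {R}

u_2(P vs A,X) = 2
u_2(Q vs A,X) = 4
u_2(R vs A,X) = 5
u_2(S vs A,X) = 2
u_2(T vs A,X) = 1
max payoff 5 at {R}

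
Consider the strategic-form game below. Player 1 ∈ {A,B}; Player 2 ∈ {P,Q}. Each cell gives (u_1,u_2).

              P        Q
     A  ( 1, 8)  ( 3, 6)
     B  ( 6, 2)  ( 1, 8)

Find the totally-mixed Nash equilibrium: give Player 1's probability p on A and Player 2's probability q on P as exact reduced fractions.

P1 indiff ⇒ q·1+(1-q)·3 = q·6+(1-q)·1 ⇒ q(-5) = (1-q)(-2) ⇒ q = 2/7
P2 indiff ⇒ p·8+(1-p)·2 = p·6+(1-p)·8 ⇒ p(2) = (1-p)(6) ⇒ p = 3/4

(p,q) = (3/4, 2/7)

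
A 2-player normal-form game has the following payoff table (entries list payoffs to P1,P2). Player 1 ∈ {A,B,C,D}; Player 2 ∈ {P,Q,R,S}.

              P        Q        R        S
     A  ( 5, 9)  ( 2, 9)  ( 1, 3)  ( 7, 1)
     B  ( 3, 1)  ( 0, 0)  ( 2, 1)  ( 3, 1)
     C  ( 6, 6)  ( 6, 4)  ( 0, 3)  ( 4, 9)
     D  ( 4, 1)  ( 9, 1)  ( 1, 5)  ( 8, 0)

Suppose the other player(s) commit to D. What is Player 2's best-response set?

u_2(P vs D) = 1
u_2(Q vs D) = 1
u_2(R vs D) = 5
u_2(S vs D) = 0
max payoff 5 at {R}

BR_2 = {R}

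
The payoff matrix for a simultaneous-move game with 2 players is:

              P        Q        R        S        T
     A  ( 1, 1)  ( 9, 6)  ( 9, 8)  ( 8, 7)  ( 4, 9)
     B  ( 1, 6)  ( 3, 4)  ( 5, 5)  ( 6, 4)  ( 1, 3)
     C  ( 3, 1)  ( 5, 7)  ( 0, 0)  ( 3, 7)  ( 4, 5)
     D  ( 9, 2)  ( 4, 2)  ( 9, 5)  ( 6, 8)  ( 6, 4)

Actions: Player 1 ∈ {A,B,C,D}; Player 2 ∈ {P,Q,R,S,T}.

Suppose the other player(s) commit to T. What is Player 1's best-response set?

argmax u_1 = {D}

u_1(A vs T) = 4
u_1(B vs T) = 1
u_1(C vs T) = 4
u_1(D vs T) = 6
max payoff 6 at {D}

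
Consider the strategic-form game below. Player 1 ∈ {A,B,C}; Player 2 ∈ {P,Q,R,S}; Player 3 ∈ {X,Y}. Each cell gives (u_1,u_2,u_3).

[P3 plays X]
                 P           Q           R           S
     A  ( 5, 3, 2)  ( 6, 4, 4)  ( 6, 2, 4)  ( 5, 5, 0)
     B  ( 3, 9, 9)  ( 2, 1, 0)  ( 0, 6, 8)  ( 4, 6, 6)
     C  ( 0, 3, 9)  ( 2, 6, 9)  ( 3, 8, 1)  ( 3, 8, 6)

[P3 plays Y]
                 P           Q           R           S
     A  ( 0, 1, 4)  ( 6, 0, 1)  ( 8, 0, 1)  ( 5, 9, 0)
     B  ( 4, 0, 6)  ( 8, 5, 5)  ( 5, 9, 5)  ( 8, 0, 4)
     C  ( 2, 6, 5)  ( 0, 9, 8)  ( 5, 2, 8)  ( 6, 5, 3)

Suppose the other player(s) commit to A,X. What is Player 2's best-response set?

u_2(P vs A,X) = 3
u_2(Q vs A,X) = 4
u_2(R vs A,X) = 2
u_2(S vs A,X) = 5
max payoff 5 at {S}

BR_2 = {S}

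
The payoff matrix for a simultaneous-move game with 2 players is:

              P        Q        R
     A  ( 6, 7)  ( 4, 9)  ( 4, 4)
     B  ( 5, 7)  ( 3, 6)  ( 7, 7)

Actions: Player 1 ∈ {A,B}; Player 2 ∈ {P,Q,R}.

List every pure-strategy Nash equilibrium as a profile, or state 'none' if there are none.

(A,P): not NE [P2→Q gives 9>7]
(A,Q): NE
(A,R): not NE [P1→B gives 7>4; P2→Q gives 9>4]
(B,P): not NE [P1→A gives 6>5]
(B,Q): not NE [P1→A gives 4>3; P2→R gives 7>6]
(B,R): NE

NE set: (A,Q), (B,R)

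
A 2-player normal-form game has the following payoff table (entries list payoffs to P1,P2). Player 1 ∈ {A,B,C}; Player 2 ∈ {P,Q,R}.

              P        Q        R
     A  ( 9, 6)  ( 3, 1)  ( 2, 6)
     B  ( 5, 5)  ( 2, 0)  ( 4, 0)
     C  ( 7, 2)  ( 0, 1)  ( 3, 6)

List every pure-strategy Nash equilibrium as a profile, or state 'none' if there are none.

(A,P): NE
(A,Q): not NE [P2→R gives 6>1]
(A,R): not NE [P1→B gives 4>2]
(B,P): not NE [P1→A gives 9>5]
(B,Q): not NE [P1→A gives 3>2; P2→P gives 5>0]
(B,R): not NE [P2→P gives 5>0]
(C,P): not NE [P1→A gives 9>7; P2→R gives 6>2]
(C,Q): not NE [P1→A gives 3>0; P2→R gives 6>1]
(C,R): not NE [P1→B gives 4>3]

NE set: (A,P)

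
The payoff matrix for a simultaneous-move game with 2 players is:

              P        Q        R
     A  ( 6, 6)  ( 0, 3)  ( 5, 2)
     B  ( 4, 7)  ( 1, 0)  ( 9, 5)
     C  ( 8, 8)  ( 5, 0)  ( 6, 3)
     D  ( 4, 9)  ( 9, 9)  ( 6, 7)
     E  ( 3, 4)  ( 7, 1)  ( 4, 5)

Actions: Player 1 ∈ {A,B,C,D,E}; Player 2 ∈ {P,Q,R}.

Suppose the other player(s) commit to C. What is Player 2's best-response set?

u_2(P vs C) = 8
u_2(Q vs C) = 0
u_2(R vs C) = 3
max payoff 8 at {P}

P2 best: {P}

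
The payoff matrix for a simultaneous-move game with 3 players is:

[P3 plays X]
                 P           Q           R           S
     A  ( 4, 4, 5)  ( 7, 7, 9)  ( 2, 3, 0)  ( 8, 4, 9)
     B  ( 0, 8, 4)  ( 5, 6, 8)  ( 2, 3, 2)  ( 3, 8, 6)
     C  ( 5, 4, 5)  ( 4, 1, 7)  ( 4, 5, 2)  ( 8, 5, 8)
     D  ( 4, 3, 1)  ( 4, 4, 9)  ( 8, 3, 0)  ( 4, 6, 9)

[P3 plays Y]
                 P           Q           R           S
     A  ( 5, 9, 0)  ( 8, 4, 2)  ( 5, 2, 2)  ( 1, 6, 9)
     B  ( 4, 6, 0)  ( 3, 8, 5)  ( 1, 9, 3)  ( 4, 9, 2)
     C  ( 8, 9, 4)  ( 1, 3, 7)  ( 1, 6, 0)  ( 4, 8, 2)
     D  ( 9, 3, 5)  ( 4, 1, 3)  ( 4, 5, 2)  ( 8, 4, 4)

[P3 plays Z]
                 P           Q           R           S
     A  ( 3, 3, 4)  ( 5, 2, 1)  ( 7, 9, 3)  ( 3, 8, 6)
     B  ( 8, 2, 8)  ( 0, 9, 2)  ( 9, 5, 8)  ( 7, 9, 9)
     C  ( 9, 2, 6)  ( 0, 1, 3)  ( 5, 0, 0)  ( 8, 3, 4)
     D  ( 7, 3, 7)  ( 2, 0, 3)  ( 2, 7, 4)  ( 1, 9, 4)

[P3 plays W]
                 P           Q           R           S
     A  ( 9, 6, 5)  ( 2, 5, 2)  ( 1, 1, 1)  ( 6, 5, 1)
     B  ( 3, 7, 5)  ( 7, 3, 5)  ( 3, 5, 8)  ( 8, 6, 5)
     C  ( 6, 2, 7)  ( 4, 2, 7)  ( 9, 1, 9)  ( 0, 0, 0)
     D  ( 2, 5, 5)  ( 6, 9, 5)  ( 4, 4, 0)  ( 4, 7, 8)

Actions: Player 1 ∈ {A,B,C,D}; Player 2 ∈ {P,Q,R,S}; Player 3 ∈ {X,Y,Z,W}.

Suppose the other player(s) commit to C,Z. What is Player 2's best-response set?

u_2(P vs C,Z) = 2
u_2(Q vs C,Z) = 1
u_2(R vs C,Z) = 0
u_2(S vs C,Z) = 3
max payoff 3 at {S}

BR_2 = {S}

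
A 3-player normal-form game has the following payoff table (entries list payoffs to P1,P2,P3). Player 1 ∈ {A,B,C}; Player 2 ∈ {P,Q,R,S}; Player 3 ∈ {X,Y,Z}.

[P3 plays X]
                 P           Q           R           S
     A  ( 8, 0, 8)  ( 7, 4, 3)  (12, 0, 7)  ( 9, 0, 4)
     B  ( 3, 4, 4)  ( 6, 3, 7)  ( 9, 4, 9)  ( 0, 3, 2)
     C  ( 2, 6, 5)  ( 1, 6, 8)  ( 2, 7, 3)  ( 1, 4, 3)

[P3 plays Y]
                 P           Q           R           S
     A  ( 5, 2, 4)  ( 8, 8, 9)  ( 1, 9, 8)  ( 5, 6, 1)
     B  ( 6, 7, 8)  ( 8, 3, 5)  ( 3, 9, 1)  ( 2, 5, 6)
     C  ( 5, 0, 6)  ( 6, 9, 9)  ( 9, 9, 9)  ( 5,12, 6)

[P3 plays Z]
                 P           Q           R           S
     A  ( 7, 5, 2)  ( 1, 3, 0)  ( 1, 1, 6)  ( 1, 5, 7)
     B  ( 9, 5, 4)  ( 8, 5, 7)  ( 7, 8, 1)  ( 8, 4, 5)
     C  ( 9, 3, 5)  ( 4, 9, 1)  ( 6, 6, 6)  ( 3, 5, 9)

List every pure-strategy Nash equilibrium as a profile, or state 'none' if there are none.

PSNE: ∅

(A,P,X): not NE [P2→Q gives 4>0]
(A,P,Y): not NE [P1→B gives 6>5; P2→R gives 9>2; P3→X gives 8>4]
(A,P,Z): not NE [P1→C gives 9>7; P3→X gives 8>2]
(A,Q,X): not NE [P3→Y gives 9>3]
(A,Q,Y): not NE [P2→R gives 9>8]
(A,Q,Z): not NE [P1→B gives 8>1; P2→S gives 5>3; P3→Y gives 9>0]
(A,R,X): not NE [P2→Q gives 4>0; P3→Y gives 8>7]
(A,R,Y): not NE [P1→C gives 9>1]
(A,R,Z): not NE [P1→B gives 7>1; P2→S gives 5>1; P3→Y gives 8>6]
(A,S,X): not NE [P2→Q gives 4>0; P3→Z gives 7>4]
(A,S,Y): not NE [P2→R gives 9>6; P3→Z gives 7>1]
(A,S,Z): not NE [P1→B gives 8>1]
(B,P,X): not NE [P1→A gives 8>3; P3→Y gives 8>4]
(B,P,Y): not NE [P2→R gives 9>7]
(B,P,Z): not NE [P2→R gives 8>5; P3→Y gives 8>4]
(B,Q,X): not NE [P1→A gives 7>6; P2→R gives 4>3]
(B,Q,Y): not NE [P2→R gives 9>3; P3→Z gives 7>5]
(B,Q,Z): not NE [P2→R gives 8>5]
(B,R,X): not NE [P1→A gives 12>9]
(B,R,Y): not NE [P1→C gives 9>3; P3→X gives 9>1]
(B,R,Z): not NE [P3→X gives 9>1]
(B,S,X): not NE [P1→A gives 9>0; P2→R gives 4>3; P3→Y gives 6>2]
(B,S,Y): not NE [P1→C gives 5>2; P2→R gives 9>5]
(B,S,Z): not NE [P2→R gives 8>4; P3→Y gives 6>5]
(C,P,X): not NE [P1→A gives 8>2; P2→R gives 7>6; P3→Y gives 6>5]
(C,P,Y): not NE [P1→B gives 6>5; P2→S gives 12>0]
(C,P,Z): not NE [P2→Q gives 9>3; P3→Y gives 6>5]
(C,Q,X): not NE [P1→A gives 7>1; P2→R gives 7>6; P3→Y gives 9>8]
(C,Q,Y): not NE [P1→B gives 8>6; P2→S gives 12>9]
(C,Q,Z): not NE [P1→B gives 8>4; P3→Y gives 9>1]
(C,R,X): not NE [P1→A gives 12>2; P3→Y gives 9>3]
(C,R,Y): not NE [P2→S gives 12>9]
(C,R,Z): not NE [P1→B gives 7>6; P2→Q gives 9>6; P3→Y gives 9>6]
(C,S,X): not NE [P1→A gives 9>1; P2→R gives 7>4; P3→Z gives 9>3]
(C,S,Y): not NE [P3→Z gives 9>6]
(C,S,Z): not NE [P1→B gives 8>3; P2→Q gives 9>5]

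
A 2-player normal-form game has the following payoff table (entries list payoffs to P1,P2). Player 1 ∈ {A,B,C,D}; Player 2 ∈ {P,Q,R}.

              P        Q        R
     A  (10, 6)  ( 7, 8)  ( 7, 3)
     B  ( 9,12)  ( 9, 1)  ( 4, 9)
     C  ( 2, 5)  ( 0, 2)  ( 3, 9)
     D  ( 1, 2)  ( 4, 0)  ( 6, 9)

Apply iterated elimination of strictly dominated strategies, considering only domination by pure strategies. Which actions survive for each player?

Survivors P1:{A,B} P2:{P,Q}

P1 drop C (A beats it: P:10>2 Q:7>0 R:7>3)
P1 drop D (A beats it: P:10>1 Q:7>4 R:7>6)
P2 drop R (P beats it: A:6>3 B:12>9)
P1→{A,B} P2→{P,Q}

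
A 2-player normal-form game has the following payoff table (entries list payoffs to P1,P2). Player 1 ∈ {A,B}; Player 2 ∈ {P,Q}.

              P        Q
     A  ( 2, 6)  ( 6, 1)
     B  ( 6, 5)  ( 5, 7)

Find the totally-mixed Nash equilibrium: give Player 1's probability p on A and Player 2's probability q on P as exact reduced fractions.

P1 indiff ⇒ q·2+(1-q)·6 = q·6+(1-q)·5 ⇒ q(-4) = (1-q)(-1) ⇒ q = 1/5
P2 indiff ⇒ p·6+(1-p)·5 = p·1+(1-p)·7 ⇒ p(5) = (1-p)(2) ⇒ p = 2/7

(p,q) = (2/7, 1/5)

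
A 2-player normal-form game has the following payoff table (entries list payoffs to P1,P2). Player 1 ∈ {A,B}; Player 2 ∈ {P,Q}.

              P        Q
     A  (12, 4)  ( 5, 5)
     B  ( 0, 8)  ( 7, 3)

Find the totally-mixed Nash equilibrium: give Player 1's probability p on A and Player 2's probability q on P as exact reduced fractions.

P1 indiff ⇒ q·12+(1-q)·5 = q·0+(1-q)·7 ⇒ q(12) = (1-q)(2) ⇒ q = 1/7
P2 indiff ⇒ p·4+(1-p)·8 = p·5+(1-p)·3 ⇒ p(-1) = (1-p)(-5) ⇒ p = 5/6

p=5/6, q=1/7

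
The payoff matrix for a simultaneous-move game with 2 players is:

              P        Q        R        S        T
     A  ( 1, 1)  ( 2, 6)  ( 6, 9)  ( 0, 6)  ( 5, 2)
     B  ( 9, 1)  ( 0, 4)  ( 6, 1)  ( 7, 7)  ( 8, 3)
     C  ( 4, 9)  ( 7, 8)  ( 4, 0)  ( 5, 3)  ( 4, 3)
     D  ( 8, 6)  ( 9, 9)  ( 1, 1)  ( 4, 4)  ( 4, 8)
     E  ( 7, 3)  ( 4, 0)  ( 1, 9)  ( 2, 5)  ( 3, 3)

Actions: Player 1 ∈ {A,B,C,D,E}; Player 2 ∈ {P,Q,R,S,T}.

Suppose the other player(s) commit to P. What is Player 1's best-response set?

P1 best: {B}

u_1(A vs P) = 1
u_1(B vs P) = 9
u_1(C vs P) = 4
u_1(D vs P) = 8
u_1(E vs P) = 7
max payoff 9 at {B}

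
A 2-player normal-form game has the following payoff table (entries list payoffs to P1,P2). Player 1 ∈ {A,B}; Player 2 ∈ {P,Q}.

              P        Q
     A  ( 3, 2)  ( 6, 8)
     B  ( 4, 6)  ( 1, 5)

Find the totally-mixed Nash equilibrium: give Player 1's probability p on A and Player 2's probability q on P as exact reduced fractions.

p=1/7, q=5/6

P1 indiff ⇒ q·3+(1-q)·6 = q·4+(1-q)·1 ⇒ q(-1) = (1-q)(-5) ⇒ q = 5/6
P2 indiff ⇒ p·2+(1-p)·6 = p·8+(1-p)·5 ⇒ p(-6) = (1-p)(-1) ⇒ p = 1/7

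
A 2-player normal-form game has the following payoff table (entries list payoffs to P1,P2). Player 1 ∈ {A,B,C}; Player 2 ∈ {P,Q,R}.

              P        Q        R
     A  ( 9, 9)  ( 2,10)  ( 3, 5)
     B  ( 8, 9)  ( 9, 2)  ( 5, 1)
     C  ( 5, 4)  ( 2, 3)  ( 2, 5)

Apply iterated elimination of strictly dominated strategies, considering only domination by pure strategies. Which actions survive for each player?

P1 drop C (B beats it: P:8>5 Q:9>2 R:5>2)
P2 drop R (P beats it: A:9>5 B:9>1)
P1→{A,B} P2→{P,Q}

Remaining: P1:{A,B} P2:{P,Q}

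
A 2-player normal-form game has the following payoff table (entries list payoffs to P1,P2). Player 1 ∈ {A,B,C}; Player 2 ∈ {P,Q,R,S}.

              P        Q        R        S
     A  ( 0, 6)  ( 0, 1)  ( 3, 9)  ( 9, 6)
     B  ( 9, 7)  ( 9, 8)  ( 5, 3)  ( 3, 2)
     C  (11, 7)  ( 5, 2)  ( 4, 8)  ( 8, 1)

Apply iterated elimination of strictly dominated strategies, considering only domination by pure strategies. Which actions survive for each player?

P2 drop S (R beats it: A:9>6 B:3>2 C:8>1)
P1 drop A (B beats it: P:9>0 Q:9>0 R:5>3)
P1→{B,C} P2→{P,Q,R}

IESDS → P1:{B,C} P2:{P,Q,R}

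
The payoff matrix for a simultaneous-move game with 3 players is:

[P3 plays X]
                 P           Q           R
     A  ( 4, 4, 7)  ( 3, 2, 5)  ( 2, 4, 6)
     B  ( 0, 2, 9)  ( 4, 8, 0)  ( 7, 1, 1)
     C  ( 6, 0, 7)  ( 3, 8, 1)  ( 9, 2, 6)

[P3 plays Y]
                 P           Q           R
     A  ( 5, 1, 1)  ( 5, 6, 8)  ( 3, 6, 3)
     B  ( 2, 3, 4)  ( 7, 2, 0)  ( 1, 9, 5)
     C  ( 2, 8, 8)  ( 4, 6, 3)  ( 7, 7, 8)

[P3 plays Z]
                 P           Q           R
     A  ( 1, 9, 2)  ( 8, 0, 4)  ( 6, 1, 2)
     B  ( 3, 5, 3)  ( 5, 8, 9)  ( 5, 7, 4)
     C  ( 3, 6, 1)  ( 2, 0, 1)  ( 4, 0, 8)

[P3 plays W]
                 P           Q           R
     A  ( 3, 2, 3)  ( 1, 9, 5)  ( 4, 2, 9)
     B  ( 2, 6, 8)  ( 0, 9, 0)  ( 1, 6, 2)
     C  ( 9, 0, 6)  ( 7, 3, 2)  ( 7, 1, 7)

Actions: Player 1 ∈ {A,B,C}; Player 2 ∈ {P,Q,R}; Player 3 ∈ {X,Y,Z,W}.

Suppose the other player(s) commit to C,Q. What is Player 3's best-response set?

argmax u_3 = {Y}

u_3(X vs C,Q) = 1
u_3(Y vs C,Q) = 3
u_3(Z vs C,Q) = 1
u_3(W vs C,Q) = 2
max payoff 3 at {Y}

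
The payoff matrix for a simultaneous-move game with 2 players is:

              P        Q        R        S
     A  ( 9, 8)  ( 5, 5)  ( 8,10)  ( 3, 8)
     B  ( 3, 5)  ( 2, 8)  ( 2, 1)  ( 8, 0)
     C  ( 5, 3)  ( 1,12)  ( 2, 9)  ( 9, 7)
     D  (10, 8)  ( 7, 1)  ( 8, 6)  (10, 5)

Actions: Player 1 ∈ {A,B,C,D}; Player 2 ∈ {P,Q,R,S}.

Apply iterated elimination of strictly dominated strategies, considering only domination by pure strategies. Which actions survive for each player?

IESDS → P1:{A,D} P2:{P,R}

P1 drop B (D beats it: P:10>3 Q:7>2 R:8>2 S:10>8)
P1 drop C (D beats it: P:10>5 Q:7>1 R:8>2 S:10>9)
P2 drop Q (P beats it: A:8>5 D:8>1)
P2 drop S (R beats it: A:10>8 D:6>5)
P1→{A,D} P2→{P,R}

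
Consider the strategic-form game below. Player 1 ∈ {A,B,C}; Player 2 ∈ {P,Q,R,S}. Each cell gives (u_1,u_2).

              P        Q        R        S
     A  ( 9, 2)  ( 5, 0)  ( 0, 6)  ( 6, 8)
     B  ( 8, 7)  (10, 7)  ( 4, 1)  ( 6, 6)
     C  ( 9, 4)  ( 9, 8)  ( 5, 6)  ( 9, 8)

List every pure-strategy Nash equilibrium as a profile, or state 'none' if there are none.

(A,P): not NE [P2→S gives 8>2]
(A,Q): not NE [P1→B gives 10>5; P2→S gives 8>0]
(A,R): not NE [P1→C gives 5>0; P2→S gives 8>6]
(A,S): not NE [P1→C gives 9>6]
(B,P): not NE [P1→C gives 9>8]
(B,Q): NE
(B,R): not NE [P1→C gives 5>4; P2→Q gives 7>1]
(B,S): not NE [P1→C gives 9>6; P2→Q gives 7>6]
(C,P): not NE [P2→S gives 8>4]
(C,Q): not NE [P1→B gives 10>9]
(C,R): not NE [P2→S gives 8>6]
(C,S): NE

NE set: (B,Q), (C,S)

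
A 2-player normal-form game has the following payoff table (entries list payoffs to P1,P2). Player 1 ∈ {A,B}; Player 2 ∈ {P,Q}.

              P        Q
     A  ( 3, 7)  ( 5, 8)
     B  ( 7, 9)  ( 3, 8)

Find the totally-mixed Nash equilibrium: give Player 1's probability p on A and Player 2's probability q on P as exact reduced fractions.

p=1/2, q=1/3

P1 indiff ⇒ q·3+(1-q)·5 = q·7+(1-q)·3 ⇒ q(-4) = (1-q)(-2) ⇒ q = 1/3
P2 indiff ⇒ p·7+(1-p)·9 = p·8+(1-p)·8 ⇒ p(-1) = (1-p)(-1) ⇒ p = 1/2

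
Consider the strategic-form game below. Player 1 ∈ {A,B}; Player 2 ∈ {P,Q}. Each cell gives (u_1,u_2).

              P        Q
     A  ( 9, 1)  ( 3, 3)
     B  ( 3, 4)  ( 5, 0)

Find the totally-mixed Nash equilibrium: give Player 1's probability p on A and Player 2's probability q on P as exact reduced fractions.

P1 indiff ⇒ q·9+(1-q)·3 = q·3+(1-q)·5 ⇒ q(6) = (1-q)(2) ⇒ q = 1/4
P2 indiff ⇒ p·1+(1-p)·4 = p·3+(1-p)·0 ⇒ p(-2) = (1-p)(-4) ⇒ p = 2/3

p=2/3, q=1/4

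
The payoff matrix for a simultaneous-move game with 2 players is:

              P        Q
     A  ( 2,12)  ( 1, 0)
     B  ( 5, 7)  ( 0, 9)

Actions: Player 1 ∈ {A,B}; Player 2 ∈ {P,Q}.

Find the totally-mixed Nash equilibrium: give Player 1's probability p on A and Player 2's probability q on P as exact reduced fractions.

P1 indiff ⇒ q·2+(1-q)·1 = q·5+(1-q)·0 ⇒ q(-3) = (1-q)(-1) ⇒ q = 1/4
P2 indiff ⇒ p·12+(1-p)·7 = p·0+(1-p)·9 ⇒ p(12) = (1-p)(2) ⇒ p = 1/7

p=1/7, q=1/4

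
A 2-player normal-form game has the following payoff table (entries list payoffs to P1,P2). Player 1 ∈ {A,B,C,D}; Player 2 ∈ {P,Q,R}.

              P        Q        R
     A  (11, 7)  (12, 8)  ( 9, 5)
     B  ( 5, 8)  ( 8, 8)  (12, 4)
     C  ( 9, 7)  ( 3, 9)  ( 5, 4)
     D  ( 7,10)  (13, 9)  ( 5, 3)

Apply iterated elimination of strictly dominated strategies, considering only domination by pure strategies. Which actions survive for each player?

Remaining: P1:{A,D} P2:{P,Q}

P1 drop C (A beats it: P:11>9 Q:12>3 R:9>5)
P2 drop R (P beats it: A:7>5 B:8>4 D:10>3)
P1 drop B (A beats it: P:11>5 Q:12>8)
P1→{A,D} P2→{P,Q}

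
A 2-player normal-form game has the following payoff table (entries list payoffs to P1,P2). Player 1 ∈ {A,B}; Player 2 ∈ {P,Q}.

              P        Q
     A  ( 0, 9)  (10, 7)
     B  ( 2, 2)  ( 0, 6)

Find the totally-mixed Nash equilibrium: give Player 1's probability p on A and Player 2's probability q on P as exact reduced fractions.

P1 indiff ⇒ q·0+(1-q)·10 = q·2+(1-q)·0 ⇒ q(-2) = (1-q)(-10) ⇒ q = 5/6
P2 indiff ⇒ p·9+(1-p)·2 = p·7+(1-p)·6 ⇒ p(2) = (1-p)(4) ⇒ p = 2/3

(p,q) = (2/3, 5/6)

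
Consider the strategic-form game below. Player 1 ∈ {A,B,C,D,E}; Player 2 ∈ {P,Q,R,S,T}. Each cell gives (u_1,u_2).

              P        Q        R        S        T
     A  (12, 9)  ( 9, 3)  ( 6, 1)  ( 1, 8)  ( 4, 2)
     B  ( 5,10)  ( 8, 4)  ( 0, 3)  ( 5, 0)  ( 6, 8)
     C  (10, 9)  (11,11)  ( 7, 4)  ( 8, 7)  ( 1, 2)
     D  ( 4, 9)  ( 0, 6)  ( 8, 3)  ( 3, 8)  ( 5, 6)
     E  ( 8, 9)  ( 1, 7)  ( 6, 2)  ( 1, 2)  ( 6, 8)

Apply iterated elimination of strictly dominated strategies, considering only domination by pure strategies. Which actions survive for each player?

P2 drop R (P beats it: A:9>1 B:10>3 C:9>4 D:9>3 E:9>2)
P1 drop D (B beats it: P:5>4 Q:8>0 S:5>3 T:6>5)
P2 drop S (P beats it: A:9>8 B:10>0 C:9>7 E:9>2)
P2 drop T (P beats it: A:9>2 B:10>8 C:9>2 E:9>8)
P1 drop B (A beats it: P:12>5 Q:9>8)
P1 drop E (A beats it: P:12>8 Q:9>1)
P1→{A,C} P2→{P,Q}

Remaining: P1:{A,C} P2:{P,Q}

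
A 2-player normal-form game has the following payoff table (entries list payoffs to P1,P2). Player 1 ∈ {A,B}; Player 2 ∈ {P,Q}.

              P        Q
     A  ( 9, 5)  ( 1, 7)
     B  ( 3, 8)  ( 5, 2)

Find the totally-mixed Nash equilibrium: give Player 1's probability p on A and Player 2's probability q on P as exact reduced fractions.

P1 indiff ⇒ q·9+(1-q)·1 = q·3+(1-q)·5 ⇒ q(6) = (1-q)(4) ⇒ q = 2/5
P2 indiff ⇒ p·5+(1-p)·8 = p·7+(1-p)·2 ⇒ p(-2) = (1-p)(-6) ⇒ p = 3/4

p=3/4, q=2/5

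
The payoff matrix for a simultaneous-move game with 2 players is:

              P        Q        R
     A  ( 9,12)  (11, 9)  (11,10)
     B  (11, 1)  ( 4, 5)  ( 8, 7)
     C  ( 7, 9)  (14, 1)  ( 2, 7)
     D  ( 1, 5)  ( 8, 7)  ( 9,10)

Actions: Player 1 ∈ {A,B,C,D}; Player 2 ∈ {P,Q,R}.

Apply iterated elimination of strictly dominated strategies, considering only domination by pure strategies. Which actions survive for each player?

P1 drop D (A beats it: P:9>1 Q:11>8 R:11>9)
P2 drop Q (R beats it: A:10>9 B:7>5 C:7>1)
P1 drop C (A beats it: P:9>7 R:11>2)
P1→{A,B} P2→{P,R}

Survivors P1:{A,B} P2:{P,R}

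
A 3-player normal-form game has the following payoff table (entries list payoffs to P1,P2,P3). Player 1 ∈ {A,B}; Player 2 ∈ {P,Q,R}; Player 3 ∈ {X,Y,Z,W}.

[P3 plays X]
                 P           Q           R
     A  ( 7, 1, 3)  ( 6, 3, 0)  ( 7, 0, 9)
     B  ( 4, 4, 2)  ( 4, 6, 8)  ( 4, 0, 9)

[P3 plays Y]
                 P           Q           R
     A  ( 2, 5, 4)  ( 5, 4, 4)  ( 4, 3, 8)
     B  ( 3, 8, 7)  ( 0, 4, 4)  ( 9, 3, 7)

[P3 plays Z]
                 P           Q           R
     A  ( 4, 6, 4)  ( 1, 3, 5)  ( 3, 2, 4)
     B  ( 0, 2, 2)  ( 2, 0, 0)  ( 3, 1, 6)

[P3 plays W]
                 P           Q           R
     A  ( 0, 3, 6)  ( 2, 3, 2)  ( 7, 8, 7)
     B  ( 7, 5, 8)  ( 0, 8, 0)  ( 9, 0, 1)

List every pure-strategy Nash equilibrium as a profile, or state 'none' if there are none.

PSNE: ∅

(A,P,X): not NE [P2→Q gives 3>1; P3→W gives 6>3]
(A,P,Y): not NE [P1→B gives 3>2; P3→W gives 6>4]
(A,P,Z): not NE [P3→W gives 6>4]
(A,P,W): not NE [P1→B gives 7>0; P2→R gives 8>3]
(A,Q,X): not NE [P3→Z gives 5>0]
(A,Q,Y): not NE [P2→P gives 5>4; P3→Z gives 5>4]
(A,Q,Z): not NE [P1→B gives 2>1; P2→P gives 6>3]
(A,Q,W): not NE [P2→R gives 8>3; P3→Z gives 5>2]
(A,R,X): not NE [P2→Q gives 3>0]
(A,R,Y): not NE [P1→B gives 9>4; P2→P gives 5>3; P3→X gives 9>8]
(A,R,Z): not NE [P2→P gives 6>2; P3→X gives 9>4]
(A,R,W): not NE [P1→B gives 9>7; P3→X gives 9>7]
(B,P,X): not NE [P1→A gives 7>4; P2→Q gives 6>4; P3→W gives 8>2]
(B,P,Y): not NE [P3→W gives 8>7]
(B,P,Z): not NE [P1→A gives 4>0; P3→W gives 8>2]
(B,P,W): not NE [P2→Q gives 8>5]
(B,Q,X): not NE [P1→A gives 6>4]
(B,Q,Y): not NE [P1→A gives 5>0; P2→P gives 8>4; P3→X gives 8>4]
(B,Q,Z): not NE [P2→P gives 2>0; P3→X gives 8>0]
(B,Q,W): not NE [P1→A gives 2>0; P3→X gives 8>0]
(B,R,X): not NE [P1→A gives 7>4; P2→Q gives 6>0]
(B,R,Y): not NE [P2→P gives 8>3; P3→X gives 9>7]
(B,R,Z): not NE [P2→P gives 2>1; P3→X gives 9>6]
(B,R,W): not NE [P2→Q gives 8>0; P3→X gives 9>1]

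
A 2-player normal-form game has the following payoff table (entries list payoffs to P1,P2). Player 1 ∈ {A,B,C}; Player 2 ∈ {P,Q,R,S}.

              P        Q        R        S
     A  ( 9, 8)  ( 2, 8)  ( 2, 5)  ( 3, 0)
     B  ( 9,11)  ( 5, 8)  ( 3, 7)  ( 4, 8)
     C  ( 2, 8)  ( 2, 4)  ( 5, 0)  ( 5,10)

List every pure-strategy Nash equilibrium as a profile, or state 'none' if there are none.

(A,P): NE
(A,Q): not NE [P1→B gives 5>2]
(A,R): not NE [P1→C gives 5>2; P2→Q gives 8>5]
(A,S): not NE [P1→C gives 5>3; P2→Q gives 8>0]
(B,P): NE
(B,Q): not NE [P2→P gives 11>8]
(B,R): not NE [P1→C gives 5>3; P2→P gives 11>7]
(B,S): not NE [P1→C gives 5>4; P2→P gives 11>8]
(C,P): not NE [P1→B gives 9>2; P2→S gives 10>8]
(C,Q): not NE [P1→B gives 5>2; P2→S gives 10>4]
(C,R): not NE [P2→S gives 10>0]
(C,S): NE

Nash profiles: (A,P), (B,P), (C,S)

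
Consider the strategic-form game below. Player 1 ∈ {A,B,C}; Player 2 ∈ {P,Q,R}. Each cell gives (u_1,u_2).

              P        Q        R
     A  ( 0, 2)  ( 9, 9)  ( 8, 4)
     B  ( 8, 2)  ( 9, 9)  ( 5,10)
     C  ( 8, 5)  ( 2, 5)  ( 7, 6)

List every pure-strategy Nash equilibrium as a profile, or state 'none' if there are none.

Nash profiles: (A,Q)

(A,P): not NE [P1→C gives 8>0; P2→Q gives 9>2]
(A,Q): NE
(A,R): not NE [P2→Q gives 9>4]
(B,P): not NE [P2→R gives 10>2]
(B,Q): not NE [P2→R gives 10>9]
(B,R): not NE [P1→A gives 8>5]
(C,P): not NE [P2→R gives 6>5]
(C,Q): not NE [P1→B gives 9>2; P2→R gives 6>5]
(C,R): not NE [P1→A gives 8>7]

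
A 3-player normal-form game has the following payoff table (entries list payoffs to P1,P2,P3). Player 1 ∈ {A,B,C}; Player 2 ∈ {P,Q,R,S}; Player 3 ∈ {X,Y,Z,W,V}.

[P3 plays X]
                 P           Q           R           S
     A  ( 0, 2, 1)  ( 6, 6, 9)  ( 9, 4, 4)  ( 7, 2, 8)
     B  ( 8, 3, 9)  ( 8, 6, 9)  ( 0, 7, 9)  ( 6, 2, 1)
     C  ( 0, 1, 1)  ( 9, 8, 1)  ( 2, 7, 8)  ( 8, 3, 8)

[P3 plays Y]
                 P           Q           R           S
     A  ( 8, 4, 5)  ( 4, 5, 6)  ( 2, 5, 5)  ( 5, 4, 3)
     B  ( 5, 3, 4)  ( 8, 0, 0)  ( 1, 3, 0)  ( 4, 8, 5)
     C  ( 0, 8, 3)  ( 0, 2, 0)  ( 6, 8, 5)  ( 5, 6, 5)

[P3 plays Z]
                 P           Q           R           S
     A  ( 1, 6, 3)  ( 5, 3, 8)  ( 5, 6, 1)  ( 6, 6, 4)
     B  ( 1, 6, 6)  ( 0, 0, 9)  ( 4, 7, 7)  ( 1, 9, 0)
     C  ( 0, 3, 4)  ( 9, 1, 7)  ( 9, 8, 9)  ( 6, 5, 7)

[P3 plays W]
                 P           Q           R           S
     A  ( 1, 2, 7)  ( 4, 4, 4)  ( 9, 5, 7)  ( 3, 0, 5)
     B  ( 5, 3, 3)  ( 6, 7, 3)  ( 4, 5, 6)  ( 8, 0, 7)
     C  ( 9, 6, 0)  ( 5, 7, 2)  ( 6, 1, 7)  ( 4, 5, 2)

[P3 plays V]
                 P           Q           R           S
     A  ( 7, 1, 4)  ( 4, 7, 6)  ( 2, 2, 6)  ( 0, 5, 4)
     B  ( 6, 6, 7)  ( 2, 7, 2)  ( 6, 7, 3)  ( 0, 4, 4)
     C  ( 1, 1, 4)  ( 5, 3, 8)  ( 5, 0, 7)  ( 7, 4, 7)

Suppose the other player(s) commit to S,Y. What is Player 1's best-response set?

u_1(A vs S,Y) = 5
u_1(B vs S,Y) = 4
u_1(C vs S,Y) = 5
max payoff 5 at {A,C}

P1 best: {A,C}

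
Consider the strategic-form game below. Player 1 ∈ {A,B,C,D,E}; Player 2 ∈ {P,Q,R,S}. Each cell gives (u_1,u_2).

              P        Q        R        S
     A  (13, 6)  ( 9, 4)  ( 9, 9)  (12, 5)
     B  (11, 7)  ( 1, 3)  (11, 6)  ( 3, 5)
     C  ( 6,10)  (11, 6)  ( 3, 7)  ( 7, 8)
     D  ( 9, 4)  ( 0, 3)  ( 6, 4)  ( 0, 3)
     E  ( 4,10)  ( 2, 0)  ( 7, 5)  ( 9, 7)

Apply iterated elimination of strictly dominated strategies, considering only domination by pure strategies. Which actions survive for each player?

P1 drop D (A beats it: P:13>9 Q:9>0 R:9>6 S:12>0)
P1 drop E (A beats it: P:13>4 Q:9>2 R:9>7 S:12>9)
P2 drop Q (P beats it: A:6>4 B:7>3 C:10>6)
P1 drop C (A beats it: P:13>6 R:9>3 S:12>7)
P2 drop S (P beats it: A:6>5 B:7>5)
P1→{A,B} P2→{P,R}

Survivors P1:{A,B} P2:{P,R}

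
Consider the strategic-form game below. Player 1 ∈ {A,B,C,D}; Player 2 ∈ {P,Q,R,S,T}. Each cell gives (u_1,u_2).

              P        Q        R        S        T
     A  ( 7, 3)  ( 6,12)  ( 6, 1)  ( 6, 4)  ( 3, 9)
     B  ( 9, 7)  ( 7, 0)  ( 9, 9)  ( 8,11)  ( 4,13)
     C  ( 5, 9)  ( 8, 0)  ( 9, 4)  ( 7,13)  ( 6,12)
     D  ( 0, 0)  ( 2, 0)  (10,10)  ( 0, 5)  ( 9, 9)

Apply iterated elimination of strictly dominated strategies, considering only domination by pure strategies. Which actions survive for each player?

P1 drop A (B beats it: P:9>7 Q:7>6 R:9>6 S:8>6 T:4>3)
P2 drop P (S beats it: B:11>7 C:13>9 D:5>0)
P2 drop Q (R beats it: B:9>0 C:4>0 D:10>0)
P1→{B,C,D} P2→{R,S,T}

Survivors P1:{B,C,D} P2:{R,S,T}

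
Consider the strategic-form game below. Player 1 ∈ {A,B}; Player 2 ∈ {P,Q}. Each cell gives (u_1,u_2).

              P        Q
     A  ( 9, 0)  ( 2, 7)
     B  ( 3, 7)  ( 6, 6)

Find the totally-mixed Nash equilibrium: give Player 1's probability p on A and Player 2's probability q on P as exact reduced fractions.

P1 indiff ⇒ q·9+(1-q)·2 = q·3+(1-q)·6 ⇒ q(6) = (1-q)(4) ⇒ q = 2/5
P2 indiff ⇒ p·0+(1-p)·7 = p·7+(1-p)·6 ⇒ p(-7) = (1-p)(-1) ⇒ p = 1/8

(p,q) = (1/8, 2/5)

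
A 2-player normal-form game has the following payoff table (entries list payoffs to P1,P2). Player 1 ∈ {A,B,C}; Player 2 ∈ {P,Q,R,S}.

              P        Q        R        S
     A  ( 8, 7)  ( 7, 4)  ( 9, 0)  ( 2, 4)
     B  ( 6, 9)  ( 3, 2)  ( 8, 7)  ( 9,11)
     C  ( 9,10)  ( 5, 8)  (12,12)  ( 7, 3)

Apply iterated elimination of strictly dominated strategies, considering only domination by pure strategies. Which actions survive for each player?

IESDS → P1:{B,C} P2:{P,R,S}

P2 drop Q (P beats it: A:7>4 B:9>2 C:10>8)
P1 drop A (C beats it: P:9>8 R:12>9 S:7>2)
P1→{B,C} P2→{P,R,S}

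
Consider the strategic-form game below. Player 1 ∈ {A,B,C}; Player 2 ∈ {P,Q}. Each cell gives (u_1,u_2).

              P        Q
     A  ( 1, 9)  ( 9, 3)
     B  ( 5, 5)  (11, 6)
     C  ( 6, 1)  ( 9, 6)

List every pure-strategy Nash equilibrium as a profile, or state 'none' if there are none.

(A,P): not NE [P1→C gives 6>1]
(A,Q): not NE [P1→B gives 11>9; P2→P gives 9>3]
(B,P): not NE [P1→C gives 6>5; P2→Q gives 6>5]
(B,Q): NE
(C,P): not NE [P2→Q gives 6>1]
(C,Q): not NE [P1→B gives 11>9]

PSNE = {(B,Q)}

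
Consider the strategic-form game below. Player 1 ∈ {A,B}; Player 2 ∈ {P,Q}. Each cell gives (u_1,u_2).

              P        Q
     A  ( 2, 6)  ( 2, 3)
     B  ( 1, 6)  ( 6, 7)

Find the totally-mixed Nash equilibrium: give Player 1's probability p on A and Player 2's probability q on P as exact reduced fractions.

P1 indiff ⇒ q·2+(1-q)·2 = q·1+(1-q)·6 ⇒ q(1) = (1-q)(4) ⇒ q = 4/5
P2 indiff ⇒ p·6+(1-p)·6 = p·3+(1-p)·7 ⇒ p(3) = (1-p)(1) ⇒ p = 1/4

p=1/4, q=4/5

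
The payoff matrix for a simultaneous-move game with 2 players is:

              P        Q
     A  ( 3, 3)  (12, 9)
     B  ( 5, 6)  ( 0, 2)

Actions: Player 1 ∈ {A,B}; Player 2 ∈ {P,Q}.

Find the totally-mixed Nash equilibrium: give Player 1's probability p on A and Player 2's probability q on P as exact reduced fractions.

p=2/5, q=6/7

P1 indiff ⇒ q·3+(1-q)·12 = q·5+(1-q)·0 ⇒ q(-2) = (1-q)(-12) ⇒ q = 6/7
P2 indiff ⇒ p·3+(1-p)·6 = p·9+(1-p)·2 ⇒ p(-6) = (1-p)(-4) ⇒ p = 2/5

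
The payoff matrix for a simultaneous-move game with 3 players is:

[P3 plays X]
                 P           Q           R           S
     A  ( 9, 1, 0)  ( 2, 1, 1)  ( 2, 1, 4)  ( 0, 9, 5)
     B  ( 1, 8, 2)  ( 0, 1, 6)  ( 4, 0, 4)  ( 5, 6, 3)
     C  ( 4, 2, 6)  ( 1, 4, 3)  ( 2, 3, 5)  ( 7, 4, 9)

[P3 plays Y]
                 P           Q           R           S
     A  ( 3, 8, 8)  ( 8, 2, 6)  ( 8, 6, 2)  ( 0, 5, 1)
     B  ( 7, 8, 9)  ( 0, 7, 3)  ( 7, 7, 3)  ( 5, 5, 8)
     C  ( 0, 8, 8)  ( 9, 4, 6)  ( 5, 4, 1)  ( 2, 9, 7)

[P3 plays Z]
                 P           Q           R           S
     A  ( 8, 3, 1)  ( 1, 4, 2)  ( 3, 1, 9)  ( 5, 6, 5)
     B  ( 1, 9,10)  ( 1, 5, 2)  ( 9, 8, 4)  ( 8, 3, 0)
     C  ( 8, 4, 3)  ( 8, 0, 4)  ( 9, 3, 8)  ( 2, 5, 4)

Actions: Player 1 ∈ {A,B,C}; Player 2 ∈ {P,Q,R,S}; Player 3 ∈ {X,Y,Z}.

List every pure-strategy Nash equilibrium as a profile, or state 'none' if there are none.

(A,P,X): not NE [P2→S gives 9>1; P3→Y gives 8>0]
(A,P,Y): not NE [P1→B gives 7>3]
(A,P,Z): not NE [P2→S gives 6>3; P3→Y gives 8>1]
(A,Q,X): not NE [P2→S gives 9>1; P3→Y gives 6>1]
(A,Q,Y): not NE [P1→C gives 9>8; P2→P gives 8>2]
(A,Q,Z): not NE [P1→C gives 8>1; P2→S gives 6>4; P3→Y gives 6>2]
(A,R,X): not NE [P1→B gives 4>2; P2→S gives 9>1; P3→Z gives 9>4]
(A,R,Y): not NE [P2→P gives 8>6; P3→Z gives 9>2]
(A,R,Z): not NE [P1→C gives 9>3; P2→S gives 6>1]
(A,S,X): not NE [P1→C gives 7>0]
(A,S,Y): not NE [P1→B gives 5>0; P2→P gives 8>5; P3→Z gives 5>1]
(A,S,Z): not NE [P1→B gives 8>5]
(B,P,X): not NE [P1→A gives 9>1; P3→Z gives 10>2]
(B,P,Y): not NE [P3→Z gives 10>9]
(B,P,Z): not NE [P1→C gives 8>1]
(B,Q,X): not NE [P1→A gives 2>0; P2→P gives 8>1]
(B,Q,Y): not NE [P1→C gives 9>0; P2→P gives 8>7; P3→X gives 6>3]
(B,Q,Z): not NE [P1→C gives 8>1; P2→P gives 9>5; P3→X gives 6>2]
(B,R,X): not NE [P2→P gives 8>0]
(B,R,Y): not NE [P1→A gives 8>7; P2→P gives 8>7; P3→Z gives 4>3]
(B,R,Z): not NE [P2→P gives 9>8]
(B,S,X): not NE [P1→C gives 7>5; P2→P gives 8>6; P3→Y gives 8>3]
(B,S,Y): not NE [P2→P gives 8>5]
(B,S,Z): not NE [P2→P gives 9>3; P3→Y gives 8>0]
(C,P,X): not NE [P1→A gives 9>4; P2→S gives 4>2; P3→Y gives 8>6]
(C,P,Y): not NE [P1→B gives 7>0; P2→S gives 9>8]
(C,P,Z): not NE [P2→S gives 5>4; P3→Y gives 8>3]
(C,Q,X): not NE [P1→A gives 2>1; P3→Y gives 6>3]
(C,Q,Y): not NE [P2→S gives 9>4]
(C,Q,Z): not NE [P2→S gives 5>0; P3→Y gives 6>4]
(C,R,X): not NE [P1→B gives 4>2; P2→S gives 4>3; P3→Z gives 8>5]
(C,R,Y): not NE [P1→A gives 8>5; P2→S gives 9>4; P3→Z gives 8>1]
(C,R,Z): not NE [P2→S gives 5>3]
(C,S,X): NE
(C,S,Y): not NE [P1→B gives 5>2; P3→X gives 9>7]
(C,S,Z): not NE [P1→B gives 8>2; P3→X gives 9>4]

PSNE = {(C,S,X)}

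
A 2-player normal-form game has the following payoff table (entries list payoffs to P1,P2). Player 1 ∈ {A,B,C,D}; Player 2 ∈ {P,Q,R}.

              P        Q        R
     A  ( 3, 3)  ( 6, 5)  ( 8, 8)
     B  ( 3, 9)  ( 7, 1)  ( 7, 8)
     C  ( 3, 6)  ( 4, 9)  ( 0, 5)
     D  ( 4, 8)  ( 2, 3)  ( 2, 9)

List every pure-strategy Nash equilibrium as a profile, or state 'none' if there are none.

Nash profiles: (A,R)

(A,P): not NE [P1→D gives 4>3; P2→R gives 8>3]
(A,Q): not NE [P1→B gives 7>6; P2→R gives 8>5]
(A,R): NE
(B,P): not NE [P1→D gives 4>3]
(B,Q): not NE [P2→P gives 9>1]
(B,R): not NE [P1→A gives 8>7; P2→P gives 9>8]
(C,P): not NE [P1→D gives 4>3; P2→Q gives 9>6]
(C,Q): not NE [P1→B gives 7>4]
(C,R): not NE [P1→A gives 8>0; P2→Q gives 9>5]
(D,P): not NE [P2→R gives 9>8]
(D,Q): not NE [P1→B gives 7>2; P2→R gives 9>3]
(D,R): not NE [P1→A gives 8>2]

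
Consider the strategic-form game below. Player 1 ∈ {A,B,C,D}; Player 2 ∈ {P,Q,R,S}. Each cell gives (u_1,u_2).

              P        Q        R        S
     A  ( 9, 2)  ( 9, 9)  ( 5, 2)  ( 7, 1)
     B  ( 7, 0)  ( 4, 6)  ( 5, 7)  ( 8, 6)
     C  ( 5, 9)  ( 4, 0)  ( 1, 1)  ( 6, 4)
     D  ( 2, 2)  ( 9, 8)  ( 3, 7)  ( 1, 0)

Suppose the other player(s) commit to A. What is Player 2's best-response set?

u_2(P vs A) = 2
u_2(Q vs A) = 9
u_2(R vs A) = 2
u_2(S vs A) = 1
max payoff 9 at {Q}

P2 best: {Q}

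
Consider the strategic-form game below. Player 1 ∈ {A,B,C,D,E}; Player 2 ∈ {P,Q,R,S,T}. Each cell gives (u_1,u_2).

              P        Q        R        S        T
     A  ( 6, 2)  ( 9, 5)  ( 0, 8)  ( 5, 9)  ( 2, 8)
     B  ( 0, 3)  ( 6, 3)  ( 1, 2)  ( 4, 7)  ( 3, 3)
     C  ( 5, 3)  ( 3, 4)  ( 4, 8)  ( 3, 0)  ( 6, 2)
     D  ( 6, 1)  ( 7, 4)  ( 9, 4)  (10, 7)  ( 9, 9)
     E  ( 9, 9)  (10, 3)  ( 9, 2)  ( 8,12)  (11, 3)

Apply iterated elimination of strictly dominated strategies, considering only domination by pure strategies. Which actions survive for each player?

Remaining: P1:{D,E} P2:{S,T}

P1 drop A (E beats it: P:9>6 Q:10>9 R:9>0 S:8>5 T:11>2)
P1 drop B (D beats it: P:6>0 Q:7>6 R:9>1 S:10>4 T:9>3)
P1 drop C (D beats it: P:6>5 Q:7>3 R:9>4 S:10>3 T:9>6)
P2 drop P (S beats it: D:7>1 E:12>9)
P2 drop Q (S beats it: D:7>4 E:12>3)
P2 drop R (S beats it: D:7>4 E:12>2)
P1→{D,E} P2→{S,T}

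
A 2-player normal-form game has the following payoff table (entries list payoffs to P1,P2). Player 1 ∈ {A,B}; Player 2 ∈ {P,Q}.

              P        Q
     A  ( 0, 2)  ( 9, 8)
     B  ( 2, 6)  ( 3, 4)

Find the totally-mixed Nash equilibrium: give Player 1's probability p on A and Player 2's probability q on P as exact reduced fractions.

P1 indiff ⇒ q·0+(1-q)·9 = q·2+(1-q)·3 ⇒ q(-2) = (1-q)(-6) ⇒ q = 3/4
P2 indiff ⇒ p·2+(1-p)·6 = p·8+(1-p)·4 ⇒ p(-6) = (1-p)(-2) ⇒ p = 1/4

(p,q) = (1/4, 3/4)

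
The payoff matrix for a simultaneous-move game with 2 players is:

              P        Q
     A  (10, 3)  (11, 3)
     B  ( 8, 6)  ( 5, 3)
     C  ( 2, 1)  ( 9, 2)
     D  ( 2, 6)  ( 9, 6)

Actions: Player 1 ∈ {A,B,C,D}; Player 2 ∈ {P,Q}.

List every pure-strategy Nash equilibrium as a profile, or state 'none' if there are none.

NE set: (A,P), (A,Q)

(A,P): NE
(A,Q): NE
(B,P): not NE [P1→A gives 10>8]
(B,Q): not NE [P1→A gives 11>5; P2→P gives 6>3]
(C,P): not NE [P1→A gives 10>2; P2→Q gives 2>1]
(C,Q): not NE [P1→A gives 11>9]
(D,P): not NE [P1→A gives 10>2]
(D,Q): not NE [P1→A gives 11>9]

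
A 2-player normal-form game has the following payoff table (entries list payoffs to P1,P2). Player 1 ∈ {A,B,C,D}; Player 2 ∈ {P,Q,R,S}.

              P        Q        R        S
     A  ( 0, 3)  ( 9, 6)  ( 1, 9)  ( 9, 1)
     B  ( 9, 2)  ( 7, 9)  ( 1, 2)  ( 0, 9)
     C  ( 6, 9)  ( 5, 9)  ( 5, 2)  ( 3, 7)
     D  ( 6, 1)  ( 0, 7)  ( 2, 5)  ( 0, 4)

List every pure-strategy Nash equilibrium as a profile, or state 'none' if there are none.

PSNE: ∅

(A,P): not NE [P1→B gives 9>0; P2→R gives 9>3]
(A,Q): not NE [P2→R gives 9>6]
(A,R): not NE [P1→C gives 5>1]
(A,S): not NE [P2→R gives 9>1]
(B,P): not NE [P2→S gives 9>2]
(B,Q): not NE [P1→A gives 9>7]
(B,R): not NE [P1→C gives 5>1; P2→S gives 9>2]
(B,S): not NE [P1→A gives 9>0]
(C,P): not NE [P1→B gives 9>6]
(C,Q): not NE [P1→A gives 9>5]
(C,R): not NE [P2→Q gives 9>2]
(C,S): not NE [P1→A gives 9>3; P2→Q gives 9>7]
(D,P): not NE [P1→B gives 9>6; P2→Q gives 7>1]
(D,Q): not NE [P1→A gives 9>0]
(D,R): not NE [P1→C gives 5>2; P2→Q gives 7>5]
(D,S): not NE [P1→A gives 9>0; P2→Q gives 7>4]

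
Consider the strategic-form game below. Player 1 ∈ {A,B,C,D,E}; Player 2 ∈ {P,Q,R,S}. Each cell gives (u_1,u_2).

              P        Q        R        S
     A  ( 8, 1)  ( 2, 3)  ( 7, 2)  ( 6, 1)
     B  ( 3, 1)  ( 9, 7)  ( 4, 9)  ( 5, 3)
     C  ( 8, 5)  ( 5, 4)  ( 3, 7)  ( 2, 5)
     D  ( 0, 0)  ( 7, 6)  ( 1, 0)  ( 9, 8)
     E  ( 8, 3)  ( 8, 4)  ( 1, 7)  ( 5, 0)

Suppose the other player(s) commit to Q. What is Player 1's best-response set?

P1 best: {B}

u_1(A vs Q) = 2
u_1(B vs Q) = 9
u_1(C vs Q) = 5
u_1(D vs Q) = 7
u_1(E vs Q) = 8
max payoff 9 at {B}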